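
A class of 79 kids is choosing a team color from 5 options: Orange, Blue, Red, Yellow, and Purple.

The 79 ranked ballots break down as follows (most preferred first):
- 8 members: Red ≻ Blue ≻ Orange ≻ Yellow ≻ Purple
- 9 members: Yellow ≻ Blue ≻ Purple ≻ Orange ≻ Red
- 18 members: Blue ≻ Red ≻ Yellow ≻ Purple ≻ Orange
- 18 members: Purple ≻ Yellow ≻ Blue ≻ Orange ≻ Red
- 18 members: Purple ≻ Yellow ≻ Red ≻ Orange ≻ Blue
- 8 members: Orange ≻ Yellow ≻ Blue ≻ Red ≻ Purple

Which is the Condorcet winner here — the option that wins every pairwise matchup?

Yellow

Yellow vs Orange: 63–16
Yellow vs Blue: 53–26
Yellow vs Red: 53–26
Yellow vs Purple: 43–36
Yellow beats every other option.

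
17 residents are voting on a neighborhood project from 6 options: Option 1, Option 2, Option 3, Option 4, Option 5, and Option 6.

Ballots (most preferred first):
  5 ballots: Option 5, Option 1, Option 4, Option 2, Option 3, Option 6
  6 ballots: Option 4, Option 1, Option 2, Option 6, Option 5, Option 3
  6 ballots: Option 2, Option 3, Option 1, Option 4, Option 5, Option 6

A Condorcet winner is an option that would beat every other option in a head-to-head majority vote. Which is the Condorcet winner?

Option 1

Option 1 vs Option 2: 11–6
Option 1 vs Option 3: 11–6
Option 1 vs Option 4: 11–6
Option 1 vs Option 5: 12–5
Option 1 vs Option 6: 17–0
Option 1 beats every other option.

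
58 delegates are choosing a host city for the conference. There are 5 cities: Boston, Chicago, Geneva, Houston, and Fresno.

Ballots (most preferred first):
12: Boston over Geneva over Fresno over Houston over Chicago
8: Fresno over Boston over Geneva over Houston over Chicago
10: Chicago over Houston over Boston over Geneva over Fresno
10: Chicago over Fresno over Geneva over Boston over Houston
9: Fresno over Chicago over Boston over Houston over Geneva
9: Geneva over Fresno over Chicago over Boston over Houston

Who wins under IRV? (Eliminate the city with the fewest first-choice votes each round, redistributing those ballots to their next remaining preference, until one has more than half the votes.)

Round 1: Boston 12, Chicago 20, Geneva 9, Houston 0, Fresno 17. Houston eliminated.
Round 2: Boston 12, Chicago 20, Geneva 9, Fresno 17. Geneva eliminated.
Round 3: Boston 12, Chicago 20, Fresno 26. Boston eliminated.
Round 4: Chicago 20, Fresno 38. Fresno has a majority (≥30).

Fresno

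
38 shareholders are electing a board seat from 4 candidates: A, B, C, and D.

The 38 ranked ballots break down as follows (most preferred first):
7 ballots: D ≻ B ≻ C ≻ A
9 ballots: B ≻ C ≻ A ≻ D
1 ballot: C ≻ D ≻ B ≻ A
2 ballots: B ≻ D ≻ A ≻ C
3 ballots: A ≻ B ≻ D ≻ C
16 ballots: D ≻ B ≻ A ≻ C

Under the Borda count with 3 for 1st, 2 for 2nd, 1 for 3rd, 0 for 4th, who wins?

A: 7×0 + 9×1 + 1×0 + 2×1 + 3×3 + 16×1 = 36
B: 7×2 + 9×3 + 1×1 + 2×3 + 3×2 + 16×2 = 86
C: 7×1 + 9×2 + 1×3 + 2×0 + 3×0 + 16×0 = 28
D: 7×3 + 9×0 + 1×2 + 2×2 + 3×1 + 16×3 = 78

B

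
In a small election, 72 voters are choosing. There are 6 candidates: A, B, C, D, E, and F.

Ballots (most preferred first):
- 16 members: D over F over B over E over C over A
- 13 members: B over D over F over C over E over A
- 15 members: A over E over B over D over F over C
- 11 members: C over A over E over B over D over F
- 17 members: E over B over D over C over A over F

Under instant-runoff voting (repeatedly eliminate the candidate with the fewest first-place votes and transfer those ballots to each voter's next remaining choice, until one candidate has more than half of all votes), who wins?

Round 1: A 15, B 13, C 11, D 16, E 17, F 0. F eliminated.
Round 2: A 15, B 13, C 11, D 16, E 17. C eliminated.
Round 3: A 26, B 13, D 16, E 17. B eliminated.
Round 4: A 26, D 29, E 17. E eliminated.
Round 5: A 26, D 46. D has a majority (≥37).

D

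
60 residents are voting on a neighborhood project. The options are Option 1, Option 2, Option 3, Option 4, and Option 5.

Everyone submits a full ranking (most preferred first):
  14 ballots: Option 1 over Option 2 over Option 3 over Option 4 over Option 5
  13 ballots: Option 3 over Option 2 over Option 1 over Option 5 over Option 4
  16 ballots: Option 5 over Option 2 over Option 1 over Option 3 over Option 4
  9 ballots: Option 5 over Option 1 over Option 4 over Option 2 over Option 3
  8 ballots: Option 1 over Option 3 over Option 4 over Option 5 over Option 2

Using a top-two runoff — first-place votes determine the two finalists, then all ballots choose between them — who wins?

Round 1 first-place votes: Option 1 22, Option 2 0, Option 3 13, Option 4 0, Option 5 25. Option 5 and Option 1 advance.
Runoff: Option 5 is ranked above Option 1 on 25 ballots, Option 1 above Option 5 on 35.

Option 1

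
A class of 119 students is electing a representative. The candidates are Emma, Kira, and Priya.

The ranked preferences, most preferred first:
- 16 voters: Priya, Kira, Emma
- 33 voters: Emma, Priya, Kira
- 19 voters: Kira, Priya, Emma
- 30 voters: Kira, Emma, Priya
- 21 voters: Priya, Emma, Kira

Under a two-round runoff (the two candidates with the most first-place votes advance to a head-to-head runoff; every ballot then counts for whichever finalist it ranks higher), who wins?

Priya

Round 1 first-place votes: Emma 33, Kira 49, Priya 37. Kira and Priya advance.
Runoff: Kira is ranked above Priya on 49 ballots, Priya above Kira on 70.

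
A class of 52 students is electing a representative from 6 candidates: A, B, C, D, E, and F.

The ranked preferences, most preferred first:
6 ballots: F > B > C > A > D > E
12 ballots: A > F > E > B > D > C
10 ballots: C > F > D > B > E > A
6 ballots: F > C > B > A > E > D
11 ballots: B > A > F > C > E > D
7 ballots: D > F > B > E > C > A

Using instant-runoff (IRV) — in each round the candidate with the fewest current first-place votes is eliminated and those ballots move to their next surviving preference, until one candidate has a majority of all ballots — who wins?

F

Round 1: A 12, B 11, C 10, D 7, E 0, F 12. E eliminated.
Round 2: A 12, B 11, C 10, D 7, F 12. D eliminated.
Round 3: A 12, B 11, C 10, F 19. C eliminated.
Round 4: A 12, B 11, F 29. F has a majority (≥27).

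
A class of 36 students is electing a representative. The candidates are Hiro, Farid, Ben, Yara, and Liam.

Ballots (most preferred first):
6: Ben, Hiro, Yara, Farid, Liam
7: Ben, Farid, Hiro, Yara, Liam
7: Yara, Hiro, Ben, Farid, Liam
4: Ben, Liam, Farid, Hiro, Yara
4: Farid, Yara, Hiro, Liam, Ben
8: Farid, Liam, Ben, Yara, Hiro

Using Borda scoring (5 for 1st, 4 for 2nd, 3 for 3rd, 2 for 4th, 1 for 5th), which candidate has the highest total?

Ben

Hiro: 6×4 + 7×3 + 7×4 + 4×2 + 4×3 + 8×1 = 101
Farid: 6×2 + 7×4 + 7×2 + 4×3 + 4×5 + 8×5 = 126
Ben: 6×5 + 7×5 + 7×3 + 4×5 + 4×1 + 8×3 = 134
Yara: 6×3 + 7×2 + 7×5 + 4×1 + 4×4 + 8×2 = 103
Liam: 6×1 + 7×1 + 7×1 + 4×4 + 4×2 + 8×4 = 76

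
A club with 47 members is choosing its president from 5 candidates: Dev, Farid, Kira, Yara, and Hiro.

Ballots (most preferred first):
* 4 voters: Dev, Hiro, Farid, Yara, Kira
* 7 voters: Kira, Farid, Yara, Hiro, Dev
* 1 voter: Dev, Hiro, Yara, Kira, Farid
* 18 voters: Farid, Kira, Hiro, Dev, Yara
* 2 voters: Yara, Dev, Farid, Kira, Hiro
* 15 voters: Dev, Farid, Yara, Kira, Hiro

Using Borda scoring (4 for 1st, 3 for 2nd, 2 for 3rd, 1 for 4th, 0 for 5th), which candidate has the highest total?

Dev: 4×4 + 7×0 + 1×4 + 18×1 + 2×3 + 15×4 = 104
Farid: 4×2 + 7×3 + 1×0 + 18×4 + 2×2 + 15×3 = 150
Kira: 4×0 + 7×4 + 1×1 + 18×3 + 2×1 + 15×1 = 100
Yara: 4×1 + 7×2 + 1×2 + 18×0 + 2×4 + 15×2 = 58
Hiro: 4×3 + 7×1 + 1×3 + 18×2 + 2×0 + 15×0 = 58

Farid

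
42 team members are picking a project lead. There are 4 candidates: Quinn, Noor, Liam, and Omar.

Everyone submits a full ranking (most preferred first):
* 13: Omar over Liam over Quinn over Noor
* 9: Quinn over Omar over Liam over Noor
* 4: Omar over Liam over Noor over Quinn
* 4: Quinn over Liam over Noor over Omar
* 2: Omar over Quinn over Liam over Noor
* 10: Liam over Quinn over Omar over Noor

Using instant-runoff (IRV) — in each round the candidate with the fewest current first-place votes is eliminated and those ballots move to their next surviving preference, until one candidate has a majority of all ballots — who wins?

Round 1: Quinn 13, Noor 0, Liam 10, Omar 19. Noor eliminated.
Round 2: Quinn 13, Liam 10, Omar 19. Liam eliminated.
Round 3: Quinn 23, Omar 19. Quinn has a majority (≥22).

Quinn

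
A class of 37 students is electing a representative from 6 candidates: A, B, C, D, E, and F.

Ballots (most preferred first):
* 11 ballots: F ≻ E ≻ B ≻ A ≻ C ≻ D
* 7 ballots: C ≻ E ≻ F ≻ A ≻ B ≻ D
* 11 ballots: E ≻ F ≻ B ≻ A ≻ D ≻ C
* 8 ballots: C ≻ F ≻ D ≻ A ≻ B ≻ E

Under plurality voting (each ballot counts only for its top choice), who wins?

C

First-place votes: A 0, B 0, C 15, D 0, E 11, F 11.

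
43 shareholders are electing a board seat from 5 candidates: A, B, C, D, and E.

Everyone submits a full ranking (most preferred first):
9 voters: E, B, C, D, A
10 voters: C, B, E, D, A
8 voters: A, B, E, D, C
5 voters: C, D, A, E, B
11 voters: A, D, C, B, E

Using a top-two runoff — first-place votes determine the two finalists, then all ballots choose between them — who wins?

C

Round 1 first-place votes: A 19, B 0, C 15, D 0, E 9. A and C advance.
Runoff: A is ranked above C on 19 ballots, C above A on 24.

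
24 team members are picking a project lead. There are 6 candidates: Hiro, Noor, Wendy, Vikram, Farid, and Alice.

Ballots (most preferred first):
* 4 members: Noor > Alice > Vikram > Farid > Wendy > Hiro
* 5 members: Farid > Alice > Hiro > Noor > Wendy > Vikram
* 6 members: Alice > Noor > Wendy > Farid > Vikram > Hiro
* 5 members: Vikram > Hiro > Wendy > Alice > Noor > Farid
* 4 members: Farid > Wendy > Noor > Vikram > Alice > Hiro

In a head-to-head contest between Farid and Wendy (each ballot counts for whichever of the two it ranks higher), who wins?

Farid

Farid is ranked above Wendy on 13 ballots; Wendy above Farid on 11.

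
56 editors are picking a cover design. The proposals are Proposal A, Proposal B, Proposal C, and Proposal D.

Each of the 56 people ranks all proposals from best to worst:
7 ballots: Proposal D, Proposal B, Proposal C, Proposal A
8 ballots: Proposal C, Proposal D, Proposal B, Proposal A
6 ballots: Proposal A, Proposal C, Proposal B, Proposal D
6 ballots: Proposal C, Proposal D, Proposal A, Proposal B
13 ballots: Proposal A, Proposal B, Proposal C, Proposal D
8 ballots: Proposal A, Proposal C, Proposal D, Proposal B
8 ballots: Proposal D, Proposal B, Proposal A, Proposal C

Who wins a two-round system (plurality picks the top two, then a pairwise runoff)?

Round 1 first-place votes: Proposal A 27, Proposal B 0, Proposal C 14, Proposal D 15. Proposal A and Proposal D advance.
Runoff: Proposal A is ranked above Proposal D on 27 ballots, Proposal D above Proposal A on 29.

Proposal D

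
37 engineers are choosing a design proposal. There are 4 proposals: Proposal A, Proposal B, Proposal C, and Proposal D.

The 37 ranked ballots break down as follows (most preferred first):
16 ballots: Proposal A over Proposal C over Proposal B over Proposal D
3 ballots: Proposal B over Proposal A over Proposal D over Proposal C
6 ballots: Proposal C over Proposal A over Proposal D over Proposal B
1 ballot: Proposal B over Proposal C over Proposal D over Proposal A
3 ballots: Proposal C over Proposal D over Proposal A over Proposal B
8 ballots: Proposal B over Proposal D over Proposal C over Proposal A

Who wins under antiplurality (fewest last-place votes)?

Proposal C

Last-place votes: Proposal A 9, Proposal B 9, Proposal C 3, Proposal D 16.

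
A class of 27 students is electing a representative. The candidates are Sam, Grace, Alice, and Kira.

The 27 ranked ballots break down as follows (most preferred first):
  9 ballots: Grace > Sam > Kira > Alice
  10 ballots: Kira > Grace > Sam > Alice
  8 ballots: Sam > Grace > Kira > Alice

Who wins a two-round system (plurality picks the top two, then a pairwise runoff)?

Grace

Round 1 first-place votes: Sam 8, Grace 9, Alice 0, Kira 10. Kira and Grace advance.
Runoff: Kira is ranked above Grace on 10 ballots, Grace above Kira on 17.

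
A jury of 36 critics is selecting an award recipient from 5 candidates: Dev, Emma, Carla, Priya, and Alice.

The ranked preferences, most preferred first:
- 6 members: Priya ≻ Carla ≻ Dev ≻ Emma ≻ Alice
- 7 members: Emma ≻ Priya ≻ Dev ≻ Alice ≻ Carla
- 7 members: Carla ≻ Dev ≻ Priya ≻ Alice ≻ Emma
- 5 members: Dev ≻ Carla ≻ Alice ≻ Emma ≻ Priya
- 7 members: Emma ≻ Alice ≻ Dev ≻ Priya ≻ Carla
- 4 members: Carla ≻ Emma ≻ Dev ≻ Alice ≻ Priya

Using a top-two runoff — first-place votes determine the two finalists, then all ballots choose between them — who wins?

Carla

Round 1 first-place votes: Dev 5, Emma 14, Carla 11, Priya 6, Alice 0. Emma and Carla advance.
Runoff: Emma is ranked above Carla on 14 ballots, Carla above Emma on 22.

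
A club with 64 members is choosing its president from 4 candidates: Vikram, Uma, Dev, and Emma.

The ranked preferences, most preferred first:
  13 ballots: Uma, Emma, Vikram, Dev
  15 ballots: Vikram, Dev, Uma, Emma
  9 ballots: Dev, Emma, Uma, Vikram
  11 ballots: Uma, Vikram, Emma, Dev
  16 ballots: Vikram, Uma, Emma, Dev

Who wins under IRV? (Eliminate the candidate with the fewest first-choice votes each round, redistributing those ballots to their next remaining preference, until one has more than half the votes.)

Round 1: Vikram 31, Uma 24, Dev 9, Emma 0. Emma eliminated.
Round 2: Vikram 31, Uma 24, Dev 9. Dev eliminated.
Round 3: Vikram 31, Uma 33. Uma has a majority (≥33).

Uma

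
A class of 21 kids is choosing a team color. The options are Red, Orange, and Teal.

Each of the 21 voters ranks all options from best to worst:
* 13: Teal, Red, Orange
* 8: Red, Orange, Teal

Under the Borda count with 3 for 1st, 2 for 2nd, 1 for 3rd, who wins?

Red

Red: 13×2 + 8×3 = 50
Orange: 13×1 + 8×2 = 29
Teal: 13×3 + 8×1 = 47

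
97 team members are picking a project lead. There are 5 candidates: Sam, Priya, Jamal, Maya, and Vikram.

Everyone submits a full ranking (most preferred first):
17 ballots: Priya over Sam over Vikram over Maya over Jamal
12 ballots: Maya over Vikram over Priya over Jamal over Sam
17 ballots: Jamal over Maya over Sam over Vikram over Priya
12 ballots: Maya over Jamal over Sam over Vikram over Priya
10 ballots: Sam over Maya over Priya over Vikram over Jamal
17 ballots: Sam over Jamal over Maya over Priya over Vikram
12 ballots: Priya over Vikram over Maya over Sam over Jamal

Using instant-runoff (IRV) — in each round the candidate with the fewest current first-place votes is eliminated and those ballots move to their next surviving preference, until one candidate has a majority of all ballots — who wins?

Round 1: Sam 27, Priya 29, Jamal 17, Maya 24, Vikram 0. Vikram eliminated.
Round 2: Sam 27, Priya 29, Jamal 17, Maya 24. Jamal eliminated.
Round 3: Sam 27, Priya 29, Maya 41. Sam eliminated.
Round 4: Priya 29, Maya 68. Maya has a majority (≥49).

Maya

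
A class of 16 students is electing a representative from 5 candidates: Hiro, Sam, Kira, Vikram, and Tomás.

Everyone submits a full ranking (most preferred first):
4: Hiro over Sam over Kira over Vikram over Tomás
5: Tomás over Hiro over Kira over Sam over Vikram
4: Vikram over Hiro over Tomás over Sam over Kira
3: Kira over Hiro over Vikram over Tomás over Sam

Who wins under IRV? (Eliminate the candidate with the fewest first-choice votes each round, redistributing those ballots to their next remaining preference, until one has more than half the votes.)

Hiro

Round 1: Hiro 4, Sam 0, Kira 3, Vikram 4, Tomás 5. Sam eliminated.
Round 2: Hiro 4, Kira 3, Vikram 4, Tomás 5. Kira eliminated.
Round 3: Hiro 7, Vikram 4, Tomás 5. Vikram eliminated.
Round 4: Hiro 11, Tomás 5. Hiro has a majority (≥9).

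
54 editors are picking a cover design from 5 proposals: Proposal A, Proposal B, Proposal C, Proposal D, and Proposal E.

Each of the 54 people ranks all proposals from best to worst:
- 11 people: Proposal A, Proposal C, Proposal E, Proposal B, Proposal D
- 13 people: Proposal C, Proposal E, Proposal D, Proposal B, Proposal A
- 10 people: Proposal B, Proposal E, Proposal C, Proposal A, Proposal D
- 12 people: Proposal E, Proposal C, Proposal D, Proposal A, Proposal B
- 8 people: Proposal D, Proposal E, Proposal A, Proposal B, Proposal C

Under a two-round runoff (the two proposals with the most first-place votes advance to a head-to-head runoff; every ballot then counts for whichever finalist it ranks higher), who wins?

Proposal E

Round 1 first-place votes: Proposal A 11, Proposal B 10, Proposal C 13, Proposal D 8, Proposal E 12. Proposal C and Proposal E advance.
Runoff: Proposal C is ranked above Proposal E on 24 ballots, Proposal E above Proposal C on 30.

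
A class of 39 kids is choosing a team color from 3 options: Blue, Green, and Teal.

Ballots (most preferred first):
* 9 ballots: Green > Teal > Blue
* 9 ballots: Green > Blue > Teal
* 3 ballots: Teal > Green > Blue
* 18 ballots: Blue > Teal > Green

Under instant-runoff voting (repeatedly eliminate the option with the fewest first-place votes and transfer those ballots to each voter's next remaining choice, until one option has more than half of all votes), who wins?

Green

Round 1: Blue 18, Green 18, Teal 3. Teal eliminated.
Round 2: Blue 18, Green 21. Green has a majority (≥20).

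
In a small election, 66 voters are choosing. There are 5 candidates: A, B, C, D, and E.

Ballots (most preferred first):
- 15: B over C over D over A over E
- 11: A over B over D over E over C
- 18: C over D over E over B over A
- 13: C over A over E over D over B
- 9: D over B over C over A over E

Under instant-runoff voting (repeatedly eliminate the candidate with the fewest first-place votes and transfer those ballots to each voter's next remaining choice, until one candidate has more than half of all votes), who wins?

B

Round 1: A 11, B 15, C 31, D 9, E 0. E eliminated.
Round 2: A 11, B 15, C 31, D 9. D eliminated.
Round 3: A 11, B 24, C 31. A eliminated.
Round 4: B 35, C 31. B has a majority (≥34).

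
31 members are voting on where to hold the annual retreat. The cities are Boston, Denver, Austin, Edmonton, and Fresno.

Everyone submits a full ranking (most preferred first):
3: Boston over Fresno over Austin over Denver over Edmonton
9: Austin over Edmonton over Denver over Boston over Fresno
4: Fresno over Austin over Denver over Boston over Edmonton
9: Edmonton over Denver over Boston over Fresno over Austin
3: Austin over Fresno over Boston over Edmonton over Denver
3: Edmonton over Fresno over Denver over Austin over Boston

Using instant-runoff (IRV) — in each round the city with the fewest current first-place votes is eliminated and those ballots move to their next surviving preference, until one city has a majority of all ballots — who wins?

Austin

Round 1: Boston 3, Denver 0, Austin 12, Edmonton 12, Fresno 4. Denver eliminated.
Round 2: Boston 3, Austin 12, Edmonton 12, Fresno 4. Boston eliminated.
Round 3: Austin 12, Edmonton 12, Fresno 7. Fresno eliminated.
Round 4: Austin 19, Edmonton 12. Austin has a majority (≥16).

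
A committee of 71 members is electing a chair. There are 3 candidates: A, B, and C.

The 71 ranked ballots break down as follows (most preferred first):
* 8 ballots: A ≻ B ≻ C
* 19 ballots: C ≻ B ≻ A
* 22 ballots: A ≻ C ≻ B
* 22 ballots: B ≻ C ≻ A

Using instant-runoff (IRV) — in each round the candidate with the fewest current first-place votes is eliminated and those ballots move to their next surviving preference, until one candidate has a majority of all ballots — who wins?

B

Round 1: A 30, B 22, C 19. C eliminated.
Round 2: A 30, B 41. B has a majority (≥36).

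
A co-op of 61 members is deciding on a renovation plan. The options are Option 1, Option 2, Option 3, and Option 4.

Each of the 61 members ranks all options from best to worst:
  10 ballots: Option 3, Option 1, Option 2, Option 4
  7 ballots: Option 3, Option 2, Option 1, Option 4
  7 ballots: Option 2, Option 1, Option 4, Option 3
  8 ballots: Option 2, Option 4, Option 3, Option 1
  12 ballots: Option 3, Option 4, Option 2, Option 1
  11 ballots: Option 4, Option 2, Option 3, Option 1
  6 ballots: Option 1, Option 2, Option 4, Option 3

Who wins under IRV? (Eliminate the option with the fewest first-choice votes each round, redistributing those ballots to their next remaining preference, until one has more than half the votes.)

Option 2

Round 1: Option 1 6, Option 2 15, Option 3 29, Option 4 11. Option 1 eliminated.
Round 2: Option 2 21, Option 3 29, Option 4 11. Option 4 eliminated.
Round 3: Option 2 32, Option 3 29. Option 2 has a majority (≥31).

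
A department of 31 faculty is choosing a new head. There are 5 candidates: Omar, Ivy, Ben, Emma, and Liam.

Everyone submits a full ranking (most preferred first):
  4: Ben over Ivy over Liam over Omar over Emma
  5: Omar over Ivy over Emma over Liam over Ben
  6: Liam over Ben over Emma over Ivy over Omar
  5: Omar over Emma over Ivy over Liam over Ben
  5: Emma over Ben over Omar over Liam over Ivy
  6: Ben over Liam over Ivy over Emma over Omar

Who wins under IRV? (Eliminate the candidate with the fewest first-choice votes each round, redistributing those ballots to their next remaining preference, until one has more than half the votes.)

Ben

Round 1: Omar 10, Ivy 0, Ben 10, Emma 5, Liam 6. Ivy eliminated.
Round 2: Omar 10, Ben 10, Emma 5, Liam 6. Emma eliminated.
Round 3: Omar 10, Ben 15, Liam 6. Liam eliminated.
Round 4: Omar 10, Ben 21. Ben has a majority (≥16).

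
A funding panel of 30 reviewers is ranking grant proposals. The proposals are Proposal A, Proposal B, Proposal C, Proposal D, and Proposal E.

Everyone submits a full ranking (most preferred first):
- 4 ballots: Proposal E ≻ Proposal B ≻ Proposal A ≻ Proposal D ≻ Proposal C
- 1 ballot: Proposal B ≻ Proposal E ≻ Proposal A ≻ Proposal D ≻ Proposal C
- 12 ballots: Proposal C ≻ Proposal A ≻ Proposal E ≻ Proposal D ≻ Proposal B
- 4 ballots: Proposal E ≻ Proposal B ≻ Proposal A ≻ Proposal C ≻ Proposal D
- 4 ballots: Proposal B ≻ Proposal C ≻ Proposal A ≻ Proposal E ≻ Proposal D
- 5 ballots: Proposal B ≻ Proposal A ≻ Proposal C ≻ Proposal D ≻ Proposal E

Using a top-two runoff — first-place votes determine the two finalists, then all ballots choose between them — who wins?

Round 1 first-place votes: Proposal A 0, Proposal B 10, Proposal C 12, Proposal D 0, Proposal E 8. Proposal C and Proposal B advance.
Runoff: Proposal C is ranked above Proposal B on 12 ballots, Proposal B above Proposal C on 18.

Proposal B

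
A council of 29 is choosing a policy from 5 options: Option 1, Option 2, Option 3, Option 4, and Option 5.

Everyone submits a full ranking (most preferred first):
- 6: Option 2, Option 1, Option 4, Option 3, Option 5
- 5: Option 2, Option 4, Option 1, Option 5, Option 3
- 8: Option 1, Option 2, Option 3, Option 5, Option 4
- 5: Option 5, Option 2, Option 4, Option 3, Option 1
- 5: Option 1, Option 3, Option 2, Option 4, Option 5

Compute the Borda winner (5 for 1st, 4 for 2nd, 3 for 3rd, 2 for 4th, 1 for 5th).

Option 2

Option 1: 6×4 + 5×3 + 8×5 + 5×1 + 5×5 = 109
Option 2: 6×5 + 5×5 + 8×4 + 5×4 + 5×3 = 122
Option 3: 6×2 + 5×1 + 8×3 + 5×2 + 5×4 = 71
Option 4: 6×3 + 5×4 + 8×1 + 5×3 + 5×2 = 71
Option 5: 6×1 + 5×2 + 8×2 + 5×5 + 5×1 = 62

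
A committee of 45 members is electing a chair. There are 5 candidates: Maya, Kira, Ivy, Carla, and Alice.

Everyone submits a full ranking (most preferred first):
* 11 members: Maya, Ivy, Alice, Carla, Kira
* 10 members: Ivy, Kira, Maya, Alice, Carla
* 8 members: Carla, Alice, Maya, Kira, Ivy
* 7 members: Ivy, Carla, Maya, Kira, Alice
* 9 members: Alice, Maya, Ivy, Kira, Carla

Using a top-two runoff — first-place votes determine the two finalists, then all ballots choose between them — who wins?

Round 1 first-place votes: Maya 11, Kira 0, Ivy 17, Carla 8, Alice 9. Ivy and Maya advance.
Runoff: Ivy is ranked above Maya on 17 ballots, Maya above Ivy on 28.

Maya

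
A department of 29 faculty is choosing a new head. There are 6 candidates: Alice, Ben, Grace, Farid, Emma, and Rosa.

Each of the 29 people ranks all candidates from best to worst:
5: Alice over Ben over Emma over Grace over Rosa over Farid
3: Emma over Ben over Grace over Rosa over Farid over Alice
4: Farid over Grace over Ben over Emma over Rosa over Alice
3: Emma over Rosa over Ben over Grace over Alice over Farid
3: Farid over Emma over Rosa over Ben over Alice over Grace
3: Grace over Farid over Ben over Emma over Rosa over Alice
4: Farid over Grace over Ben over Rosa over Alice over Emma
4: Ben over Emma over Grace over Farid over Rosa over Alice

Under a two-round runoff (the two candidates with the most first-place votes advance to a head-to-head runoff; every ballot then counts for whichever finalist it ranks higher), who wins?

Round 1 first-place votes: Alice 5, Ben 4, Grace 3, Farid 11, Emma 6, Rosa 0. Farid and Emma advance.
Runoff: Farid is ranked above Emma on 14 ballots, Emma above Farid on 15.

Emma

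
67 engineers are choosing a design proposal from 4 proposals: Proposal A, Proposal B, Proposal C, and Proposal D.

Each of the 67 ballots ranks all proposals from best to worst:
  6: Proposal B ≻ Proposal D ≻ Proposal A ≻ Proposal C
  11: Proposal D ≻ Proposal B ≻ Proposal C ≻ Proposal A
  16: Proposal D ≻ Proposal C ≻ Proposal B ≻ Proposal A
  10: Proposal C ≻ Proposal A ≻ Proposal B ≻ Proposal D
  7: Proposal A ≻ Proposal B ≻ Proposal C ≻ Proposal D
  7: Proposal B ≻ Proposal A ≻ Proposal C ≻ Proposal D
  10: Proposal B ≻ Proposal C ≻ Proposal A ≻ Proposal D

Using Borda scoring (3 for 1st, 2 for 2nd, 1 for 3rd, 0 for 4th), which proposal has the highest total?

Proposal B

Proposal A: 6×1 + 11×0 + 16×0 + 10×2 + 7×3 + 7×2 + 10×1 = 71
Proposal B: 6×3 + 11×2 + 16×1 + 10×1 + 7×2 + 7×3 + 10×3 = 131
Proposal C: 6×0 + 11×1 + 16×2 + 10×3 + 7×1 + 7×1 + 10×2 = 107
Proposal D: 6×2 + 11×3 + 16×3 + 10×0 + 7×0 + 7×0 + 10×0 = 93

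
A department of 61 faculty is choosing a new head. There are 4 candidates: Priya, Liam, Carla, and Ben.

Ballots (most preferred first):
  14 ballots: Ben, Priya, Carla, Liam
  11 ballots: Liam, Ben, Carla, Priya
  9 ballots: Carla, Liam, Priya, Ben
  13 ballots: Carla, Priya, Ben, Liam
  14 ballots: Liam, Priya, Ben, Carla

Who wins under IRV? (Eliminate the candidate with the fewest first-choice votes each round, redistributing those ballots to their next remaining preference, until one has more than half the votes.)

Carla

Round 1: Priya 0, Liam 25, Carla 22, Ben 14. Priya eliminated.
Round 2: Liam 25, Carla 22, Ben 14. Ben eliminated.
Round 3: Liam 25, Carla 36. Carla has a majority (≥31).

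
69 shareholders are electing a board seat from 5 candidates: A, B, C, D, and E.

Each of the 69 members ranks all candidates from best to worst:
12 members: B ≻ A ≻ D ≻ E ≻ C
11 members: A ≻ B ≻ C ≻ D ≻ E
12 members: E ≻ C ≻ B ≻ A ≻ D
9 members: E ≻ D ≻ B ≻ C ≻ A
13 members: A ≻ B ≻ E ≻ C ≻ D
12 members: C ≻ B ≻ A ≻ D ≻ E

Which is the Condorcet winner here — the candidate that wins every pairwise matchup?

B

B vs A: 45–24
B vs C: 45–24
B vs D: 60–9
B vs E: 48–21
B beats every other candidate.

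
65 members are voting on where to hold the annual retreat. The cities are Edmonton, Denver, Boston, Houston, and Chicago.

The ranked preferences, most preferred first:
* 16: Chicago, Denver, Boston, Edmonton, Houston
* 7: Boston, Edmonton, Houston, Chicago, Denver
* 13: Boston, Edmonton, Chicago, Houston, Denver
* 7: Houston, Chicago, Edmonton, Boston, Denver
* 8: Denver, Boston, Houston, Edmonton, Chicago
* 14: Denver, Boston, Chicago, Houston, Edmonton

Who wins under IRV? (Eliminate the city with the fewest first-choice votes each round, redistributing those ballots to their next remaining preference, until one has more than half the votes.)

Round 1: Edmonton 0, Denver 22, Boston 20, Houston 7, Chicago 16. Edmonton eliminated.
Round 2: Denver 22, Boston 20, Houston 7, Chicago 16. Houston eliminated.
Round 3: Denver 22, Boston 20, Chicago 23. Boston eliminated.
Round 4: Denver 22, Chicago 43. Chicago has a majority (≥33).

Chicago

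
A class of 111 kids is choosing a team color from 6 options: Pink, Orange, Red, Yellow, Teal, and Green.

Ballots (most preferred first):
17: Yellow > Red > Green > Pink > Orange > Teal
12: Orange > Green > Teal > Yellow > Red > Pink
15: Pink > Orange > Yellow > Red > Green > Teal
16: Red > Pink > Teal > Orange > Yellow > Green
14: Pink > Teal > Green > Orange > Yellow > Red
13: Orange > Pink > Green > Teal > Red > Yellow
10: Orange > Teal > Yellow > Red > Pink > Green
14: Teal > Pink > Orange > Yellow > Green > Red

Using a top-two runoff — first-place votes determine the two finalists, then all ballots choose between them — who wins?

Pink

Round 1 first-place votes: Pink 29, Orange 35, Red 16, Yellow 17, Teal 14, Green 0. Orange and Pink advance.
Runoff: Orange is ranked above Pink on 35 ballots, Pink above Orange on 76.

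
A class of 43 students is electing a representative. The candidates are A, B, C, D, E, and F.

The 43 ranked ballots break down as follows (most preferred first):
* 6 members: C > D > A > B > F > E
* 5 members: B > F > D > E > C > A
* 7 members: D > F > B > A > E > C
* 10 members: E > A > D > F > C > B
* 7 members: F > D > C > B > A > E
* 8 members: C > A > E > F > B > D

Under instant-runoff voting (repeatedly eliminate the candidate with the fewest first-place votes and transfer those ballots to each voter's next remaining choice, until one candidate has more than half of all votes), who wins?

F

Round 1: A 0, B 5, C 14, D 7, E 10, F 7. A eliminated.
Round 2: B 5, C 14, D 7, E 10, F 7. B eliminated.
Round 3: C 14, D 7, E 10, F 12. D eliminated.
Round 4: C 14, E 10, F 19. E eliminated.
Round 5: C 14, F 29. F has a majority (≥22).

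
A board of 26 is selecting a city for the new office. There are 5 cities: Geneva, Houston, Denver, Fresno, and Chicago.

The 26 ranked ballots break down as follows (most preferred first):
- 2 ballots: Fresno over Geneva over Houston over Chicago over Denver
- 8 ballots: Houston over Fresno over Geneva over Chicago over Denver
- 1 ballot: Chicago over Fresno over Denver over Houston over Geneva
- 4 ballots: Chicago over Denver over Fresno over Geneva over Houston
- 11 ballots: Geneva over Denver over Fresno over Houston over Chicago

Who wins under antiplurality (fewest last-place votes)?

Fresno

Last-place votes: Geneva 1, Houston 4, Denver 10, Fresno 0, Chicago 11.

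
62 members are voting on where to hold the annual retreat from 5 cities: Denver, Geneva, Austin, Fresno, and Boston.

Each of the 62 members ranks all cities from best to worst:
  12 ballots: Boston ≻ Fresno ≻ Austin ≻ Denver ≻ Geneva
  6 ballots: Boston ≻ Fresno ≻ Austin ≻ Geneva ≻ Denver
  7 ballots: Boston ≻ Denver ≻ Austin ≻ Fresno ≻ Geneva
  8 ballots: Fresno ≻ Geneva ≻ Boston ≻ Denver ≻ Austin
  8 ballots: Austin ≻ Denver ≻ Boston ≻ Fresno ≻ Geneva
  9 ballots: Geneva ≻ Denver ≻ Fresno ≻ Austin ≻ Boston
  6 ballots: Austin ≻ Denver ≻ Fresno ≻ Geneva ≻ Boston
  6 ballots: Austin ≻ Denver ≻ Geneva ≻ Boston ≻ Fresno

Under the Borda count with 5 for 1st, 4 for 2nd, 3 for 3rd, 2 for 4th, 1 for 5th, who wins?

Austin

Denver: 12×2 + 6×1 + 7×4 + 8×2 + 8×4 + 9×4 + 6×4 + 6×4 = 190
Geneva: 12×1 + 6×2 + 7×1 + 8×4 + 8×1 + 9×5 + 6×2 + 6×3 = 146
Austin: 12×3 + 6×3 + 7×3 + 8×1 + 8×5 + 9×2 + 6×5 + 6×5 = 201
Fresno: 12×4 + 6×4 + 7×2 + 8×5 + 8×2 + 9×3 + 6×3 + 6×1 = 193
Boston: 12×5 + 6×5 + 7×5 + 8×3 + 8×3 + 9×1 + 6×1 + 6×2 = 200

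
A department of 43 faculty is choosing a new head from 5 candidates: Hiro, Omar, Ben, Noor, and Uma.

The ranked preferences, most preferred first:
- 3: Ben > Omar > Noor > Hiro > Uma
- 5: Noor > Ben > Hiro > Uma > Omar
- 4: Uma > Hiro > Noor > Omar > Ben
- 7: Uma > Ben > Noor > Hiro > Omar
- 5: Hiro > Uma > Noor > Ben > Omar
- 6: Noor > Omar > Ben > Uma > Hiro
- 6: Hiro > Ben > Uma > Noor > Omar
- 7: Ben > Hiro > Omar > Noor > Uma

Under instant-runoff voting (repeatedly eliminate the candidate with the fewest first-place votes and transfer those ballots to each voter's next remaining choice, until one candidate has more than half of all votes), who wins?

Round 1: Hiro 11, Omar 0, Ben 10, Noor 11, Uma 11. Omar eliminated.
Round 2: Hiro 11, Ben 10, Noor 11, Uma 11. Ben eliminated.
Round 3: Hiro 18, Noor 14, Uma 11. Uma eliminated.
Round 4: Hiro 22, Noor 21. Hiro has a majority (≥22).

Hiro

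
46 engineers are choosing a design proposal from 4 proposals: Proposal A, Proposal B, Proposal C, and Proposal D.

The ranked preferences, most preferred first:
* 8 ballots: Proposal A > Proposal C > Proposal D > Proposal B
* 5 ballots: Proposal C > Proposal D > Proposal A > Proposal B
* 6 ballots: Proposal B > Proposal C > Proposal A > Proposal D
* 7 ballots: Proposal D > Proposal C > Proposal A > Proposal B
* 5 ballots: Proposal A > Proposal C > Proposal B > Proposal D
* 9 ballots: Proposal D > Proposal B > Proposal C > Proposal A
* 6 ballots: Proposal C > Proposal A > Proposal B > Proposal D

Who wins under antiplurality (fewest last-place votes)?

Last-place votes: Proposal A 9, Proposal B 20, Proposal C 0, Proposal D 17.

Proposal C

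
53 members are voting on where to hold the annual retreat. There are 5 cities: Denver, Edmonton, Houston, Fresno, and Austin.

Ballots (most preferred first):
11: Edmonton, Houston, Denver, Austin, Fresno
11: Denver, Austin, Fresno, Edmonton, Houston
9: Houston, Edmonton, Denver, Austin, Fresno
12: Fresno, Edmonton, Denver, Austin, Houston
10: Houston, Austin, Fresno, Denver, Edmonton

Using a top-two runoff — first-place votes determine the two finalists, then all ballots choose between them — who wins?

Houston

Round 1 first-place votes: Denver 11, Edmonton 11, Houston 19, Fresno 12, Austin 0. Houston and Fresno advance.
Runoff: Houston is ranked above Fresno on 30 ballots, Fresno above Houston on 23.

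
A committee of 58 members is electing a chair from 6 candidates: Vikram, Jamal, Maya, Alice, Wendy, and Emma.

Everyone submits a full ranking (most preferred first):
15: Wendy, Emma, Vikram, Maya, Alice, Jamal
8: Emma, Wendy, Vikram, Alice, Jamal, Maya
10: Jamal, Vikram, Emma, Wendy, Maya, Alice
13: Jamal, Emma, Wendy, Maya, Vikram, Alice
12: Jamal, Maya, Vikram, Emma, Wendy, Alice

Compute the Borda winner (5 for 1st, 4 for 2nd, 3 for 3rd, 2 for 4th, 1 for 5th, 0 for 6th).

Vikram: 15×3 + 8×3 + 10×4 + 13×1 + 12×3 = 158
Jamal: 15×0 + 8×1 + 10×5 + 13×5 + 12×5 = 183
Maya: 15×2 + 8×0 + 10×1 + 13×2 + 12×4 = 114
Alice: 15×1 + 8×2 + 10×0 + 13×0 + 12×0 = 31
Wendy: 15×5 + 8×4 + 10×2 + 13×3 + 12×1 = 178
Emma: 15×4 + 8×5 + 10×3 + 13×4 + 12×2 = 206

Emma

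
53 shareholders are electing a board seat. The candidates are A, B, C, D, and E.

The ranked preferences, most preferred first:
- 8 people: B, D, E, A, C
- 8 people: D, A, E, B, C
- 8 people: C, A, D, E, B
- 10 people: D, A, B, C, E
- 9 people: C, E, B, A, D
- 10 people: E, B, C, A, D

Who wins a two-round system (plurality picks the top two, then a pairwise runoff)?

C

Round 1 first-place votes: A 0, B 8, C 17, D 18, E 10. D and C advance.
Runoff: D is ranked above C on 26 ballots, C above D on 27.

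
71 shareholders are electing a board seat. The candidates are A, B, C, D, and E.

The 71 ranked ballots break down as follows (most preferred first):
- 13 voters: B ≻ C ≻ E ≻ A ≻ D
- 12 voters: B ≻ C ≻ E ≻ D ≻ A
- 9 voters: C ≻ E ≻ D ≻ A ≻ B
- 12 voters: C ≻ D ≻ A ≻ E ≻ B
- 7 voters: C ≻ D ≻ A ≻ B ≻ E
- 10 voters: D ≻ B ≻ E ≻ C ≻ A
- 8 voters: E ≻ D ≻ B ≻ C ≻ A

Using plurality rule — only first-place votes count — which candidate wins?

First-place votes: A 0, B 25, C 28, D 10, E 8.

C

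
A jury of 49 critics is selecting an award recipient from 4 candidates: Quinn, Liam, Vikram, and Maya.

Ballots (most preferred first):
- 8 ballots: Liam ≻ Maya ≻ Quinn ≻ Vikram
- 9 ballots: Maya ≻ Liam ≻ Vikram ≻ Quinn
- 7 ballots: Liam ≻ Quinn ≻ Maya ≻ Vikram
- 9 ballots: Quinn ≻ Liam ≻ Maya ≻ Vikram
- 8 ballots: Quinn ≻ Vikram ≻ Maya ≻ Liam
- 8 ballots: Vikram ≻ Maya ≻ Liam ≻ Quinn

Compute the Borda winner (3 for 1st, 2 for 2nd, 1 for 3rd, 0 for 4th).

Quinn: 8×1 + 9×0 + 7×2 + 9×3 + 8×3 + 8×0 = 73
Liam: 8×3 + 9×2 + 7×3 + 9×2 + 8×0 + 8×1 = 89
Vikram: 8×0 + 9×1 + 7×0 + 9×0 + 8×2 + 8×3 = 49
Maya: 8×2 + 9×3 + 7×1 + 9×1 + 8×1 + 8×2 = 83

Liam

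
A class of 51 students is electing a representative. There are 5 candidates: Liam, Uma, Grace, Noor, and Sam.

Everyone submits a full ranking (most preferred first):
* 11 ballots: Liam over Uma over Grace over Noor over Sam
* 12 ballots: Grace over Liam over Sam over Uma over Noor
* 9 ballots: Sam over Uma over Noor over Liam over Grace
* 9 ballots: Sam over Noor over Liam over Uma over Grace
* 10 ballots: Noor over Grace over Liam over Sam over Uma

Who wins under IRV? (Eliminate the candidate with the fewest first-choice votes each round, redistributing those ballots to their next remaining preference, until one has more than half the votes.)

Round 1: Liam 11, Uma 0, Grace 12, Noor 10, Sam 18. Uma eliminated.
Round 2: Liam 11, Grace 12, Noor 10, Sam 18. Noor eliminated.
Round 3: Liam 11, Grace 22, Sam 18. Liam eliminated.
Round 4: Grace 33, Sam 18. Grace has a majority (≥26).

Grace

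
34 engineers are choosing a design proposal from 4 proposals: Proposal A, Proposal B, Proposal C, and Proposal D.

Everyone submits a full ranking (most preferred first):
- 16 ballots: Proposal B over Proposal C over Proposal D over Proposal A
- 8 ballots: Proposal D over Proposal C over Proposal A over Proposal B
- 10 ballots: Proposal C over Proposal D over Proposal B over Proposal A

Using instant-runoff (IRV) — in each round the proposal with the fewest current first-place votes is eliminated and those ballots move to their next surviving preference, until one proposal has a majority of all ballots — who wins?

Proposal C

Round 1: Proposal A 0, Proposal B 16, Proposal C 10, Proposal D 8. Proposal A eliminated.
Round 2: Proposal B 16, Proposal C 10, Proposal D 8. Proposal D eliminated.
Round 3: Proposal B 16, Proposal C 18. Proposal C has a majority (≥18).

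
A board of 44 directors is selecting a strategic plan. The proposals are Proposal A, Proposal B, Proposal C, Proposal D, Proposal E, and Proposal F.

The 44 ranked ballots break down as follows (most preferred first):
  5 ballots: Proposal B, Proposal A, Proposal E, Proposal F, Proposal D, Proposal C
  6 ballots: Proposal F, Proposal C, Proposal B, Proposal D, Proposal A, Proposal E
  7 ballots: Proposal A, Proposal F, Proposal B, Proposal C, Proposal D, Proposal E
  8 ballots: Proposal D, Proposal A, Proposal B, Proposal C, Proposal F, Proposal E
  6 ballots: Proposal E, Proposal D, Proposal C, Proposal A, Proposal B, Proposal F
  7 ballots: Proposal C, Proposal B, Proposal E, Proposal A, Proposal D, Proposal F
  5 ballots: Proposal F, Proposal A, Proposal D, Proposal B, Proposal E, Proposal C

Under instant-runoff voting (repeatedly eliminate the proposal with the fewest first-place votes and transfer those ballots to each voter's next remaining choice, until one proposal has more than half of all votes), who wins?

Round 1: Proposal A 7, Proposal B 5, Proposal C 7, Proposal D 8, Proposal E 6, Proposal F 11. Proposal B eliminated.
Round 2: Proposal A 12, Proposal C 7, Proposal D 8, Proposal E 6, Proposal F 11. Proposal E eliminated.
Round 3: Proposal A 12, Proposal C 7, Proposal D 14, Proposal F 11. Proposal C eliminated.
Round 4: Proposal A 19, Proposal D 14, Proposal F 11. Proposal F eliminated.
Round 5: Proposal A 24, Proposal D 20. Proposal A has a majority (≥23).

Proposal A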